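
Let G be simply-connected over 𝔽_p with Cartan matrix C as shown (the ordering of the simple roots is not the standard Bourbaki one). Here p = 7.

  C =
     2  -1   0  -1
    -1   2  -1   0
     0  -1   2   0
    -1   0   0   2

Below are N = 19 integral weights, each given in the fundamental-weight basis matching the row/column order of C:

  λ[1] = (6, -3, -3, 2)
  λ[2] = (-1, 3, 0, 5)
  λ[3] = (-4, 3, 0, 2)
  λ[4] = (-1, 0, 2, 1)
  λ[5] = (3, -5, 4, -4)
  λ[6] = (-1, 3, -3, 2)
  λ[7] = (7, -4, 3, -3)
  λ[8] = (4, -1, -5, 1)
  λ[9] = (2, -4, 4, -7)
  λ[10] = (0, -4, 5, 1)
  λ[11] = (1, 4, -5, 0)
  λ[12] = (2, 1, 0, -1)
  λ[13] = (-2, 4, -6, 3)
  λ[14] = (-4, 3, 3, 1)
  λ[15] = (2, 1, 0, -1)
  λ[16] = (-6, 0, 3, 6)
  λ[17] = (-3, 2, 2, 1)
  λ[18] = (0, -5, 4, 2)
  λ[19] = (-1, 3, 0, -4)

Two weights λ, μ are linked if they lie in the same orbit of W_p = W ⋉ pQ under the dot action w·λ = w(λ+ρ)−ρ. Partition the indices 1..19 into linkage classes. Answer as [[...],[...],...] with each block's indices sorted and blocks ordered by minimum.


Type A_4, rank 4, |W|=120; reorder rows/cols to standard.

Folding the 19 weights λ_j+ρ into Ā_7 (reps in the given 4-coord order):

  1: (3, 1, 1, 0) · 2: (0, 1, 3, 2) · 3: (3, 1, 1, 0) · 4: (0, 1, 3, 2) · 5: (3, 1, 1, 0) · 6: (0, 2, 2, 3) · 7: (3, 2, 1, 0) · 8: (1, 4, 0, 2) · 9: (3, 2, 1, 0) · 10: (2, 1, 3, 0) · 11: (2, 1, 3, 0) · 12: (3, 2, 1, 0) · 13: (0, 1, 3, 2) · 14: (2, 1, 3, 0) · 15: (3, 2, 1, 0) · 16: (1, 4, 0, 2) · 17: (2, 1, 3, 0) · 18: (3, 1, 1, 0) · 19: (3, 1, 1, 0)

These 19 weights hit 6 W_7-dot-orbits; sizes (5, 3, 1, 4, 2, 4):

[[1, 3, 5, 18, 19], [2, 4, 13], [6], [7, 9, 12, 15], [8, 16], [10, 11, 14, 17]]


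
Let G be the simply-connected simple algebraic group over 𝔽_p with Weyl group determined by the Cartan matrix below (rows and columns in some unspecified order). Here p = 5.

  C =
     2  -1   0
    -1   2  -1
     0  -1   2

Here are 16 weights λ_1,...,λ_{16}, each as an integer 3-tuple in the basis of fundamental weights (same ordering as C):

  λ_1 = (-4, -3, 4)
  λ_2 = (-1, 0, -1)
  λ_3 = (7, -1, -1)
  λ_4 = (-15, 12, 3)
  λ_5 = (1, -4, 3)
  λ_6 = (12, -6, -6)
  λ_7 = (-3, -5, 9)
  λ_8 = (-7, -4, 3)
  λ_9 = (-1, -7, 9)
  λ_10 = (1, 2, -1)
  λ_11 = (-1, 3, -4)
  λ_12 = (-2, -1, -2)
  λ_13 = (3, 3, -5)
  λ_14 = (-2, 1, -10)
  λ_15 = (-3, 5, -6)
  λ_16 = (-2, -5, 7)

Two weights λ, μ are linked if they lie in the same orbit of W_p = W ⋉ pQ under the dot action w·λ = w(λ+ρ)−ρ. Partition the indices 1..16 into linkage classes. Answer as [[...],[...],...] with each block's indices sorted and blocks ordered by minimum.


Root system A_3: the 3×3 matrix C matches after relabeling.

Folding the 16 weights λ_j+ρ into Ā_5 (reps in the given 3-coord order):

  λ_1 → (2, 3, 0) · λ_2 → (0, 1, 0) · λ_3 → (2, 3, 0) · λ_4 → (1, 2, 1) · λ_5 → (1, 2, 1) · λ_6 → (2, 3, 0) · λ_7 → (1, 0, 1) · λ_8 → (1, 0, 1) · λ_9 → (0, 1, 0) · λ_10 → (2, 3, 0) · λ_11 → (0, 1, 3) · λ_12 → (1, 0, 1) · λ_13 → (1, 0, 1) · λ_14 → (1, 2, 1) · λ_15 → (0, 1, 3) · λ_16 → (1, 1, 0)

Linkage partition of the 16 weights (6 classes, p=5):

[[1, 3, 6, 10], [2, 9], [4, 5, 14], [7, 8, 12, 13], [11, 15], [16]]


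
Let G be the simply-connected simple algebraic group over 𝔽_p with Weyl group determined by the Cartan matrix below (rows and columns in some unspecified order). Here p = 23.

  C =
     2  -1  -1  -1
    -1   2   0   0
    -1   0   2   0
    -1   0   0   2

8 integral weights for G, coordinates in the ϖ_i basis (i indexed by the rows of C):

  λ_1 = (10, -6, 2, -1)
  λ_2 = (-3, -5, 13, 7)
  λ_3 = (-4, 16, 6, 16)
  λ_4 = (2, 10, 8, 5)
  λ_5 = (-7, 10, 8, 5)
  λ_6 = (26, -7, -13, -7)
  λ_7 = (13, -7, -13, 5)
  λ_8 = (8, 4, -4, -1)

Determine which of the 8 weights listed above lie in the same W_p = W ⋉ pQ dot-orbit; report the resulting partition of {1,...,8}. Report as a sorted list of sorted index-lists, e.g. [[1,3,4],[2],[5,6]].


Root system D_4: the 4×4 matrix C matches after relabeling.

λ_j+ρ reflected into Ā_23 (⟨·,θ^∨⟩≤23); 4-tuples as given:

  λ_1+ρ ↦ (6, 5, 3, 0);  λ_2+ρ ↦ (4, 2, 8, 2);  λ_3+ρ ↦ (4, 2, 8, 2);  λ_4+ρ ↦ (6, 5, 3, 0);  λ_5+ρ ↦ (6, 5, 3, 0);  λ_6+ρ ↦ (4, 2, 8, 2);  λ_7+ρ ↦ (4, 2, 8, 2);  λ_8+ρ ↦ (6, 5, 3, 0)

These 8 weights hit 2 W_23-dot-orbits; sizes (4, 4):

[[1, 4, 5, 8], [2, 3, 6, 7]]


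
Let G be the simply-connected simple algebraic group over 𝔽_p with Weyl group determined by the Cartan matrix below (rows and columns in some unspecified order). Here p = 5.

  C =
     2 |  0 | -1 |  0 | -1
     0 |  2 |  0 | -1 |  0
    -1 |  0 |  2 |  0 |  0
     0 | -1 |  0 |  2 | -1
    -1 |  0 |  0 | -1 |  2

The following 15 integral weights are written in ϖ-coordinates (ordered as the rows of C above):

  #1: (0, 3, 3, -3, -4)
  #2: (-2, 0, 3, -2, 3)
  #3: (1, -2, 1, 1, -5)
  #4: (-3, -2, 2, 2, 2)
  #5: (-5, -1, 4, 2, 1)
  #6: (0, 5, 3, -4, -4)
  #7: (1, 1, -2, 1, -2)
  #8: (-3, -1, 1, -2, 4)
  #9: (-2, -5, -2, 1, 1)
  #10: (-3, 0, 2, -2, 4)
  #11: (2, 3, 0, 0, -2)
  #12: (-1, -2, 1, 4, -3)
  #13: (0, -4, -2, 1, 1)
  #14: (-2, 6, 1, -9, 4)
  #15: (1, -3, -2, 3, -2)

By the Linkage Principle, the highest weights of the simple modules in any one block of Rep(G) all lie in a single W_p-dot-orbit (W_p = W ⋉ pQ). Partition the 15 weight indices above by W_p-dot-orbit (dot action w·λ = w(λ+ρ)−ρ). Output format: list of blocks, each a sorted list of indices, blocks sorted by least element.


Root system A_5: the 5×5 matrix C matches after relabeling.

Folding the 15 weights λ_j+ρ into Ā_5 (reps in the given 5-coord order):

    λ_1 → (2, 1, 0, 0, 2)
    λ_2 → (1, 1, 1, 1, 1)
    λ_3 → (1, 2, 0, 0, 1)
    λ_4 → (1, 1, 1, 1, 1)
    λ_5 → (2, 1, 0, 0, 2)
    λ_6 → (2, 1, 0, 0, 2)
    λ_7 → (0, 2, 1, 1, 1)
    λ_8 → (2, 1, 0, 0, 2)
    λ_9 → (1, 2, 0, 0, 1)
    λ_10 → (2, 1, 0, 0, 2)
    λ_11 → (0, 1, 2, 0, 1)
    λ_12 → (2, 1, 0, 2, 0)
    λ_13 → (0, 2, 1, 1, 1)
    λ_14 → (0, 2, 1, 1, 1)
    λ_15 → (0, 2, 1, 1, 1)

Linkage partition of the 15 weights (6 classes, p=5):

[[1, 5, 6, 8, 10], [2, 4], [3, 9], [7, 13, 14, 15], [11], [12]]


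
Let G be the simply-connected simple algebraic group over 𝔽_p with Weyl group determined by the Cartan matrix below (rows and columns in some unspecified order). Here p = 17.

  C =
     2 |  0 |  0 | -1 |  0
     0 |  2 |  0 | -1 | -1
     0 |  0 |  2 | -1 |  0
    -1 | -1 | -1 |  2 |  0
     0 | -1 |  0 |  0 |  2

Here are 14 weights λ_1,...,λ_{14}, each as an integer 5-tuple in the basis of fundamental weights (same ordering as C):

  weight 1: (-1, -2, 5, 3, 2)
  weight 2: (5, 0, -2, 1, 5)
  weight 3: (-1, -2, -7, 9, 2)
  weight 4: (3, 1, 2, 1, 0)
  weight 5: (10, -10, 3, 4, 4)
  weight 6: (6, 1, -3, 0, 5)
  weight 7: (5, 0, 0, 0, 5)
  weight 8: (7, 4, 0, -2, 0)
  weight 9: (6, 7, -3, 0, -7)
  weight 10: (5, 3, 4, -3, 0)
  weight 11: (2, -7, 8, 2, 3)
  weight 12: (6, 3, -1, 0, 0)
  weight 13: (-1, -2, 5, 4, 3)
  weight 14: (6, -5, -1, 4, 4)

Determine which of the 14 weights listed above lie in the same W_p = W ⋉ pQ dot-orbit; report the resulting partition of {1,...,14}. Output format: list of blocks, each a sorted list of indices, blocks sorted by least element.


Cartan matrix: type D_5 (|W|=1920); un-permuting the 5 rows.

Folding the 14 weights λ_j+ρ into Ā_17 (reps in the given 5-coord order):

  1: (0, 1, 6, 3, 2) · 2: (6, 1, 1, 1, 6) · 3: (0, 1, 6, 3, 2) · 4: (4, 2, 3, 2, 1) · 5: (7, 3, 0, 1, 1) · 6: (6, 1, 1, 1, 6) · 7: (6, 1, 1, 1, 6) · 8: (7, 3, 0, 1, 1) · 9: (6, 1, 1, 1, 6) · 10: (4, 2, 3, 2, 1) · 11: (0, 1, 6, 3, 2) · 12: (7, 3, 0, 1, 1) · 13: (0, 1, 6, 3, 2) · 14: (7, 3, 0, 1, 1)

Partition of {1..14} into 4 W_17-dot-orbits:

[[1, 3, 11, 13], [2, 6, 7, 9], [4, 10], [5, 8, 12, 14]]


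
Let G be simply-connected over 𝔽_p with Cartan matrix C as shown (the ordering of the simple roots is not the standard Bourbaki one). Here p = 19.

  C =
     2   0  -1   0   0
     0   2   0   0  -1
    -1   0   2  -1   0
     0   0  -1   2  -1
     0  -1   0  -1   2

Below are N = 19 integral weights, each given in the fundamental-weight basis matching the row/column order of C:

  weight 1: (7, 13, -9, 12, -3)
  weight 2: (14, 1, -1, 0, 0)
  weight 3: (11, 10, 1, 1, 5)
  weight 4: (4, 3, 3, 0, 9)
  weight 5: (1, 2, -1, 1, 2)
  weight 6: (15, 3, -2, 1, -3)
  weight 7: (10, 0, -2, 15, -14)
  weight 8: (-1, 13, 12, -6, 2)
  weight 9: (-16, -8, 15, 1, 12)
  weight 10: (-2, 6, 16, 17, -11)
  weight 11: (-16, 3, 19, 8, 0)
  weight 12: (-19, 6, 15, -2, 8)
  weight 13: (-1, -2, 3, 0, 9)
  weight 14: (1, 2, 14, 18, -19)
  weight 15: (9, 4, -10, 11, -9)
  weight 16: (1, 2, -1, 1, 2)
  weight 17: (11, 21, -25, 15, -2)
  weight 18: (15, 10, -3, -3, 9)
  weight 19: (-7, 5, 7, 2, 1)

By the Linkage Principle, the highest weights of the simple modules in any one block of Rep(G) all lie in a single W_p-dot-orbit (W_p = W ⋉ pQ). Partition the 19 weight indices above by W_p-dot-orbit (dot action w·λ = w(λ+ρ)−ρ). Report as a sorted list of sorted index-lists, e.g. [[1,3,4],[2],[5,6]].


Root system A_5: the 5×5 matrix C matches after relabeling.

Ā_19 reps of the 19 weights (A_5, coords as presented):

    [1] (6, 6, 2, 3, 2)
    [2] (15, 2, 0, 1, 1)
    [3] (2, 3, 0, 2, 3)
    [4] (0, 1, 4, 1, 9)
    [5] (2, 3, 0, 2, 3)
    [6] (15, 2, 0, 1, 1)
    [7] (3, 5, 1, 2, 1)
    [8] (6, 6, 2, 3, 2)
    [9] (3, 5, 1, 2, 1)
    [10] (3, 5, 1, 2, 1)
    [11] (0, 1, 4, 1, 9)
    [12] (3, 5, 1, 2, 1)
    [13] (0, 1, 4, 1, 9)
    [14] (15, 2, 0, 1, 1)
    [15] (1, 3, 4, 5, 0)
    [16] (2, 3, 0, 2, 3)
    [17] (3, 5, 1, 2, 1)
    [18] (2, 3, 0, 2, 3)
    [19] (6, 6, 2, 3, 2)

Grouping the 19 weights by Ā_19-representative: 6 linkage classes.

[[1, 8, 19], [2, 6, 14], [3, 5, 16, 18], [4, 11, 13], [7, 9, 10, 12, 17], [15]]


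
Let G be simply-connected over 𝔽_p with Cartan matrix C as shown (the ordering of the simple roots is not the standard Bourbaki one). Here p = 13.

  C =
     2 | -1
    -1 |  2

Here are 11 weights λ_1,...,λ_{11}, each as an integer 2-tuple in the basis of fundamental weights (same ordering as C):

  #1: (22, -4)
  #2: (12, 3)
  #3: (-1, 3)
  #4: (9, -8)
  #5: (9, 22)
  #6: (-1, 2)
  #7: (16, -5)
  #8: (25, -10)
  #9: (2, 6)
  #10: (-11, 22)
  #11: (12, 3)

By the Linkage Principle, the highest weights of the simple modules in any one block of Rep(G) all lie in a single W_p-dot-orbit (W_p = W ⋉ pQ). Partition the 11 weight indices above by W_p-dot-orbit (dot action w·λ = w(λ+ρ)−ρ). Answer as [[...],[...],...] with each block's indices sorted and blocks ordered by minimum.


Root system A_2: the 2×2 matrix C matches after relabeling.

Folding the 11 weights λ_j+ρ into Ā_13 (reps in the given 2-coord order):

  [1] (3, 7);  [2] (9, 0);  [3] (0, 4);  [4] (3, 7);  [5] (3, 7);  [6] (0, 3);  [7] (9, 0);  [8] (0, 4);  [9] (3, 7);  [10] (0, 3);  [11] (9, 0)

4 distinct reps among the 11 weights ⇒ 4 W_13-linkage classes:

[[1, 4, 5, 9], [2, 7, 11], [3, 8], [6, 10]]


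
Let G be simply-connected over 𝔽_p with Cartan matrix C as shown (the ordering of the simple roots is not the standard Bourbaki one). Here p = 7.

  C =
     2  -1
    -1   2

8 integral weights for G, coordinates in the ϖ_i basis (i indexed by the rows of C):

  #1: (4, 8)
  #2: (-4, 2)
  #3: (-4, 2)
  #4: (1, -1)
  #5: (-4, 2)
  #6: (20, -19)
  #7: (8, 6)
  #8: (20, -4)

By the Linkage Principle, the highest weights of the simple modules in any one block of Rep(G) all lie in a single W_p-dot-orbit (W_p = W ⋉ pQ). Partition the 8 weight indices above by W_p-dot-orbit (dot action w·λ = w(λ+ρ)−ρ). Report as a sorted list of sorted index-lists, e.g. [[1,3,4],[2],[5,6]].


Cartan matrix: type A_2 (|W|=6); un-permuting the 2 rows.

W_7-reps of the 8 weights in Ā_7 (same 2-coord order as C):

  [1] (2, 0);  [2] (3, 0);  [3] (3, 0);  [4] (2, 0);  [5] (3, 0);  [6] (0, 3);  [7] (2, 0);  [8] (3, 0)

3 distinct reps among the 8 weights ⇒ 3 W_7-linkage classes:

[[1, 4, 7], [2, 3, 5, 8], [6]]


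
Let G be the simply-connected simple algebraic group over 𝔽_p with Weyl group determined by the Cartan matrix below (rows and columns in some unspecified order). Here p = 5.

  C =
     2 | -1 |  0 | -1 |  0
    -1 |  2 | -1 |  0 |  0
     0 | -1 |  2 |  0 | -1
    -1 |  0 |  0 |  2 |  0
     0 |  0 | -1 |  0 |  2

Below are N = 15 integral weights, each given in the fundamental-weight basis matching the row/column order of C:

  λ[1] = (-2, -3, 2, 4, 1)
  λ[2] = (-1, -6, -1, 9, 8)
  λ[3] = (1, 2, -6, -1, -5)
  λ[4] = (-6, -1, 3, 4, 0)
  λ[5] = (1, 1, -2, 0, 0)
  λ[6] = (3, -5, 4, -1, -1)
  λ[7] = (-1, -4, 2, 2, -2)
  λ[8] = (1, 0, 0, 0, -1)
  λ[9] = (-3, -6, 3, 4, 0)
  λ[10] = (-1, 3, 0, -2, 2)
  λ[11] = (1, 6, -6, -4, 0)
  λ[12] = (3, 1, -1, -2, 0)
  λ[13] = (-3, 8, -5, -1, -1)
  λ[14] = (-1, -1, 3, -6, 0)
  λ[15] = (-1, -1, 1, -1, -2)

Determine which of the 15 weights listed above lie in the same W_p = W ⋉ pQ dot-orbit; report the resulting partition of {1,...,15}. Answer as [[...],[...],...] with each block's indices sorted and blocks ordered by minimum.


Type A_5, rank 5, |W|=720; reorder rows/cols to standard.

Folding the 15 weights λ_j+ρ into Ā_5 (reps in the given 5-coord order):

  [1] (2, 1, 0, 0, 0);  [2] (0, 4, 1, 0, 0);  [3] (0, 0, 1, 0, 1);  [4] (0, 4, 1, 0, 0);  [5] (2, 1, 1, 1, 0);  [6] (0, 4, 1, 0, 0);  [7] (2, 1, 0, 0, 0);  [8] (2, 1, 1, 1, 0);  [9] (2, 1, 0, 0, 0);  [10] (2, 1, 1, 1, 0);  [11] (1, 0, 1, 1, 0);  [12] (2, 1, 1, 1, 0);  [13] (2, 1, 0, 0, 0);  [14] (0, 4, 1, 0, 0);  [15] (0, 0, 1, 0, 1)

Linkage partition of the 15 weights (5 classes, p=5):

[[1, 7, 9, 13], [2, 4, 6, 14], [3, 15], [5, 8, 10, 12], [11]]


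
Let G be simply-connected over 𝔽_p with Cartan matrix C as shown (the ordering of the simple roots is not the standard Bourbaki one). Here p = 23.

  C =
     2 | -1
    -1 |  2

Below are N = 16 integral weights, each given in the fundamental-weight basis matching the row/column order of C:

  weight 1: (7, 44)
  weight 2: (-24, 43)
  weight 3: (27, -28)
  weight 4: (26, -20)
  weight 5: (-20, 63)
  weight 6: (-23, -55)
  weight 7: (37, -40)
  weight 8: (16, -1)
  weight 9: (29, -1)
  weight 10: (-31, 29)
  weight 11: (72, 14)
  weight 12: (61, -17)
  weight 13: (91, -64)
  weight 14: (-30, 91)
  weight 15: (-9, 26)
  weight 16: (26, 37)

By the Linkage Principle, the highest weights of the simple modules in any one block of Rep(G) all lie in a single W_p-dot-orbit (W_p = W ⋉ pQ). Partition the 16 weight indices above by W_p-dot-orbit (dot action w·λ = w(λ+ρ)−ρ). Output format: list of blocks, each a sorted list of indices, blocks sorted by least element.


C ↔ A_2 under row/col permutation; |W(A_2)| = 6.

Alcove-folded reps (p=23, 16 weights, presented ϖ-order):

  1: (15, 7) · 2: (2, 0) · 3: (4, 18) · 4: (4, 15) · 5: (4, 18) · 6: (15, 7) · 7: (15, 7) · 8: (17, 0) · 9: (16, 7) · 10: (16, 7) · 11: (4, 15) · 12: (16, 7) · 13: (17, 0) · 14: (17, 0) · 15: (4, 15) · 16: (4, 15)

These 16 weights hit 6 W_23-dot-orbits; sizes (3, 1, 2, 4, 3, 3):

[[1, 6, 7], [2], [3, 5], [4, 11, 15, 16], [8, 13, 14], [9, 10, 12]]


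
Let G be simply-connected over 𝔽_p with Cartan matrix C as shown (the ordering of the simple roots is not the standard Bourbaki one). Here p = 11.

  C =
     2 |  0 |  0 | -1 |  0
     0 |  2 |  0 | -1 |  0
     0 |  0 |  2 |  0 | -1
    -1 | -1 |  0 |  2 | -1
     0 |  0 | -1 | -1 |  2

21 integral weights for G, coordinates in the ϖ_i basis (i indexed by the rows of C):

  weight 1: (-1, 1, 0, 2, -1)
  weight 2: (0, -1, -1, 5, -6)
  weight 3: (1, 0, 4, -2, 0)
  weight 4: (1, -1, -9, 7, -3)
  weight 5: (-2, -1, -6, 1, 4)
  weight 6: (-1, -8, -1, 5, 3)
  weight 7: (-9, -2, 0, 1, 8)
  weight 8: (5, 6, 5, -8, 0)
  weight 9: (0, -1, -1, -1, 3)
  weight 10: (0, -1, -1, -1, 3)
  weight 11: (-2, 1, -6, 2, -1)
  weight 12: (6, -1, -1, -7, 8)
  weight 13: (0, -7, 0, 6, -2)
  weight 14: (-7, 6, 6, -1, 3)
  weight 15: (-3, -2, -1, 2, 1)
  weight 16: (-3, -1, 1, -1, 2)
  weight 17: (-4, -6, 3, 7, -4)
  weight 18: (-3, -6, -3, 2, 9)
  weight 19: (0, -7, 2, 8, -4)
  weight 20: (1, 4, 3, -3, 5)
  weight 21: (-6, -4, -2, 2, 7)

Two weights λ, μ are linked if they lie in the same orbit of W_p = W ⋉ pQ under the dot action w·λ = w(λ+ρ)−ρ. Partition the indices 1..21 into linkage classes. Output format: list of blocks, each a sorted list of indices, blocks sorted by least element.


D_5 Cartan matrix, 5 simple roots permuted; ρ=(1,1,1,1,1).

W_11-reps of the 21 weights in Ā_11 (same 5-coord order as C):

  [1] (0, 2, 1, 3, 0);  [2] (1, 0, 5, 1, 0);  [3] (1, 0, 5, 1, 0);  [4] (0, 2, 2, 0, 1);  [5] (1, 0, 5, 1, 0);  [6] (1, 6, 0, 0, 1);  [7] (1, 6, 0, 0, 1);  [8] (1, 0, 0, 0, 4);  [9] (1, 0, 0, 0, 4);  [10] (1, 0, 0, 0, 4);  [11] (2, 1, 0, 0, 2);  [12] (1, 6, 0, 0, 1);  [13] (1, 6, 0, 0, 1);  [14] (1, 0, 0, 0, 4);  [15] (2, 1, 0, 0, 2);  [16] (0, 2, 2, 0, 1);  [17] (0, 2, 1, 3, 0);  [18] (2, 1, 0, 0, 2);  [19] (1, 6, 0, 0, 1);  [20] (2, 1, 0, 0, 2);  [21] (0, 2, 1, 3, 0)

The 21 indices split into 6 linkage classes (same alcove rep ⇔ same W_11-dot-orbit):

[[1, 17, 21], [2, 3, 5], [4, 16], [6, 7, 12, 13, 19], [8, 9, 10, 14], [11, 15, 18, 20]]


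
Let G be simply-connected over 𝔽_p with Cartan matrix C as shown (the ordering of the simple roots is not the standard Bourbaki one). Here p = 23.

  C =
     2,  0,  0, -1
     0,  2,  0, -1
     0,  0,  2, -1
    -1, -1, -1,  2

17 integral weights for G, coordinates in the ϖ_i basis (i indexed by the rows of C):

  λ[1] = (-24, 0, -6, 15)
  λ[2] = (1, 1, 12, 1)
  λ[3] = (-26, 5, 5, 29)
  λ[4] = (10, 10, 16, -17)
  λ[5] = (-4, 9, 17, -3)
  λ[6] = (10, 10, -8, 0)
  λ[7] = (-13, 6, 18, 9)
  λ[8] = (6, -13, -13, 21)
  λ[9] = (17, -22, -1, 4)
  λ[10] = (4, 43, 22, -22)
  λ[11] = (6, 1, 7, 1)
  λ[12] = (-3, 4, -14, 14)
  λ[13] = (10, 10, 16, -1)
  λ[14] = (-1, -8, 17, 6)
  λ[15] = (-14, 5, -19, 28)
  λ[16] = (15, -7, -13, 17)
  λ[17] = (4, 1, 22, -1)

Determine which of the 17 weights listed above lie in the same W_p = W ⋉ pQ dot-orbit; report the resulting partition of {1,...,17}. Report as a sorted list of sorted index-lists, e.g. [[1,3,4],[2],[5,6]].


Root system D_4: the 4×4 matrix C matches after relabeling.

Each λ_j+ρ reduced to Ā_23; 4-tuples below use C's row order:

    λ_1 → (5, 5, 1, 6)
    λ_2 → (2, 2, 13, 2)
    λ_3 → (1, 6, 6, 4)
    λ_4 → (5, 5, 1, 6)
    λ_5 → (2, 5, 13, 0)
    λ_6 → (5, 5, 1, 6)
    λ_7 → (1, 6, 6, 4)
    λ_8 → (1, 6, 6, 4)
    λ_9 → (2, 5, 16, 0)
    λ_10 → (2, 5, 16, 0)
    λ_11 → (7, 2, 8, 2)
    λ_12 → (2, 5, 13, 0)
    λ_13 → (5, 5, 1, 6)
    λ_14 → (2, 5, 16, 0)
    λ_15 → (1, 6, 6, 4)
    λ_16 → (5, 5, 1, 6)
    λ_17 → (2, 5, 16, 0)

6 distinct reps among the 17 weights ⇒ 6 W_23-linkage classes:

[[1, 4, 6, 13, 16], [2], [3, 7, 8, 15], [5, 12], [9, 10, 14, 17], [11]]


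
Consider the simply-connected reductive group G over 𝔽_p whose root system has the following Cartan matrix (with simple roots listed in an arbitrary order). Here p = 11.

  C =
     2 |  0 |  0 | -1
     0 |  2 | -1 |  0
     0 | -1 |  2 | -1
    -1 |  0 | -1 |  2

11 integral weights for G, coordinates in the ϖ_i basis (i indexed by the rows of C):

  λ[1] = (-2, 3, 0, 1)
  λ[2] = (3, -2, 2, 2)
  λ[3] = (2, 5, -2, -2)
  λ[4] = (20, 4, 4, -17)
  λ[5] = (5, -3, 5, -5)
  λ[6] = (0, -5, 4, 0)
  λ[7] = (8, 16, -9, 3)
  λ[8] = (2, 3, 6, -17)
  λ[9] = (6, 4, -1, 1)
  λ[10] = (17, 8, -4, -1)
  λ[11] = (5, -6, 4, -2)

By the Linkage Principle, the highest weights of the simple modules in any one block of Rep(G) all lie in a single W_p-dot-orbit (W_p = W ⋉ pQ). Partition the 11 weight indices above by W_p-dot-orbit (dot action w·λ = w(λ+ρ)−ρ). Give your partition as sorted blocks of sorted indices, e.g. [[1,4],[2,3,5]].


A_4 Cartan matrix, 4 simple roots permuted; ρ=(1,1,1,1).

W_11-reps of the 11 weights in Ā_11 (same 4-coord order as C):

  λ_1 → (1, 4, 1, 1)
  λ_2 → (4, 1, 2, 3)
  λ_3 → (1, 4, 1, 1)
  λ_4 → (5, 4, 1, 0)
  λ_5 → (2, 2, 0, 4)
  λ_6 → (1, 4, 1, 1)
  λ_7 → (4, 2, 0, 2)
  λ_8 → (2, 2, 0, 4)
  λ_9 → (4, 2, 0, 2)
  λ_10 → (2, 0, 3, 2)
  λ_11 → (5, 4, 1, 0)

Linkage partition of the 11 weights (6 classes, p=11):

[[1, 3, 6], [2], [4, 11], [5, 8], [7, 9], [10]]


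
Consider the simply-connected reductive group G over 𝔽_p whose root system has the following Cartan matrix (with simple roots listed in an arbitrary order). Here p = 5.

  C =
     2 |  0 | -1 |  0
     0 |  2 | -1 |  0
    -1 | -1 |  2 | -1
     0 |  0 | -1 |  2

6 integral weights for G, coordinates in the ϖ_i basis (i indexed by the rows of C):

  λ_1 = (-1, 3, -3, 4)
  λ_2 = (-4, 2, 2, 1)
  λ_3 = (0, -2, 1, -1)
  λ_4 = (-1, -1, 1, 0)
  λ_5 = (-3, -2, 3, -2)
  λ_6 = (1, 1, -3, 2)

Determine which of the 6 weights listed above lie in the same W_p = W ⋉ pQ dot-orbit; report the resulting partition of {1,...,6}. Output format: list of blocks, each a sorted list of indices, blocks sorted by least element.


D_4 Cartan matrix, 4 simple roots permuted; ρ=(1,1,1,1).

Alcove-folded reps (p=5, 6 weights, presented ϖ-order):

  [1] (0, 0, 2, 1);  [2] (0, 0, 2, 1);  [3] (1, 1, 1, 0);  [4] (0, 0, 2, 1);  [5] (2, 1, 0, 1);  [6] (0, 0, 2, 1)

Linkage partition of the 6 weights (3 classes, p=5):

[[1, 2, 4, 6], [3], [5]]


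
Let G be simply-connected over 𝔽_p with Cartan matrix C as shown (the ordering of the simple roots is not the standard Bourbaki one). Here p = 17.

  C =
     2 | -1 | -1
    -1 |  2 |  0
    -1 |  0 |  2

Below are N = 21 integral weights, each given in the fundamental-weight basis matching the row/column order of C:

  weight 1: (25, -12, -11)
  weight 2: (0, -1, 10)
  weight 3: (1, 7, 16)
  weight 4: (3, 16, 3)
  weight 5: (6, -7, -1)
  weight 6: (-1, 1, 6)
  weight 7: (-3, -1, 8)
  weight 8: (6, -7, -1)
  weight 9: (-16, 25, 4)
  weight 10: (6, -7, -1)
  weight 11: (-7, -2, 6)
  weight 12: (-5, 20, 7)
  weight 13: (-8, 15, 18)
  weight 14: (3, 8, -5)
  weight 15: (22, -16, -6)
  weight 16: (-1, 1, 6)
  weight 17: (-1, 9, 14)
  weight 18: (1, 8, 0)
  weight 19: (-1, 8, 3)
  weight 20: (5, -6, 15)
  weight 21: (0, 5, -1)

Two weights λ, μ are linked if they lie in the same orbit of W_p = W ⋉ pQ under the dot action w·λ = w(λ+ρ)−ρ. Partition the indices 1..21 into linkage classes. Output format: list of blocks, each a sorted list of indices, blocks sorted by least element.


Cartan matrix: type A_3 (|W|=24); un-permuting the 3 rows.

λ_j+ρ reflected into Ā_17 (⟨·,θ^∨⟩≤17); 3-tuples as given:

  1: (5, 2, 1) · 2: (1, 0, 11) · 3: (0, 2, 7) · 4: (0, 9, 4) · 5: (1, 6, 0) · 6: (0, 2, 7) · 7: (0, 2, 7) · 8: (1, 6, 0) · 9: (5, 2, 1) · 10: (1, 6, 0) · 11: (1, 6, 0) · 12: (0, 9, 4) · 13: (5, 2, 1) · 14: (0, 9, 4) · 15: (2, 9, 1) · 16: (0, 2, 7) · 17: (0, 2, 7) · 18: (2, 9, 1) · 19: (0, 9, 4) · 20: (1, 0, 11) · 21: (1, 6, 0)

The 21 indices split into 6 linkage classes (same alcove rep ⇔ same W_17-dot-orbit):

[[1, 9, 13], [2, 20], [3, 6, 7, 16, 17], [4, 12, 14, 19], [5, 8, 10, 11, 21], [15, 18]]


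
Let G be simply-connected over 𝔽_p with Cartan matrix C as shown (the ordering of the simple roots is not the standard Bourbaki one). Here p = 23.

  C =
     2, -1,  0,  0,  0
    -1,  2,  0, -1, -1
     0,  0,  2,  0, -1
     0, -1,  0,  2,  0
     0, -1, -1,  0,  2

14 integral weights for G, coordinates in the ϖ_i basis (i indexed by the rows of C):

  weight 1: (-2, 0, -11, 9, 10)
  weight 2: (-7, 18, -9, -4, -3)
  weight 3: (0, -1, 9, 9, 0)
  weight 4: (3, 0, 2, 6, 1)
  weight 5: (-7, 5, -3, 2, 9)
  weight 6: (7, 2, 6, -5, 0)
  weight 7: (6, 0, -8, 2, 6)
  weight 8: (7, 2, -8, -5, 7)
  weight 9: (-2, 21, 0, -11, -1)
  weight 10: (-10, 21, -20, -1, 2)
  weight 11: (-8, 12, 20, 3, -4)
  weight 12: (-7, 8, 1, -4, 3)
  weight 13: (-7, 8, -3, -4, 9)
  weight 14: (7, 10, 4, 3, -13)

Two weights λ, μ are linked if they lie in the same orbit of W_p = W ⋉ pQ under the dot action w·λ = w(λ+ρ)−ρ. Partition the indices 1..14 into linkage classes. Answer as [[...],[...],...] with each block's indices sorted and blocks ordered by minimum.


Dynkin diagram of C (from the 8 off-diagonal −1 entries): D_5.

Alcove-folded reps (p=23, 14 weights, presented ϖ-order):

  1: (1, 0, 10, 10, 1)
  2: (6, 0, 2, 3, 4)
  3: (1, 0, 10, 10, 1)
  4: (4, 1, 3, 7, 2)
  5: (6, 0, 2, 3, 4)
  6: (7, 1, 7, 3, 0)
  7: (7, 1, 7, 3, 0)
  8: (7, 1, 7, 3, 0)
  9: (1, 0, 10, 10, 1)
  10: (4, 2, 1, 1, 0)
  11: (4, 1, 3, 7, 2)
  12: (6, 0, 2, 3, 4)
  13: (6, 0, 2, 3, 4)
  14: (7, 1, 7, 3, 0)

The 14 indices split into 5 linkage classes (same alcove rep ⇔ same W_23-dot-orbit):

[[1, 3, 9], [2, 5, 12, 13], [4, 11], [6, 7, 8, 14], [10]]


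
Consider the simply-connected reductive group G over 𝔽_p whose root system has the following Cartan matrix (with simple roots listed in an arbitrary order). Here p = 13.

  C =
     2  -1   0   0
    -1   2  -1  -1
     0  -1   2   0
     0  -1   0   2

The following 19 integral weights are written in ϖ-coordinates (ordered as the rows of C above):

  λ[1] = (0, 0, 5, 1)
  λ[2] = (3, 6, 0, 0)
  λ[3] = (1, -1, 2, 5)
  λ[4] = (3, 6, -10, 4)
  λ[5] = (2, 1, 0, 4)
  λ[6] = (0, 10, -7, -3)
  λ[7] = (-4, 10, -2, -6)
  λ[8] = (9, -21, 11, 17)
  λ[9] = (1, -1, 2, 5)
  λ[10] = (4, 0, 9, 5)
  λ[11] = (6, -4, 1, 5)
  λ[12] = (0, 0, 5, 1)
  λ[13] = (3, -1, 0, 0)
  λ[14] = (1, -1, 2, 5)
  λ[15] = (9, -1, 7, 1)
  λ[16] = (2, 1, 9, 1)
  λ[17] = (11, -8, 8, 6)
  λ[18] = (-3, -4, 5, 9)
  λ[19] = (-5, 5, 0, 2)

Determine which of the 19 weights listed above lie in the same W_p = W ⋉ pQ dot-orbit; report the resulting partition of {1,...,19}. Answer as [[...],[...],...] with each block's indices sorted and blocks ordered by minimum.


Root system D_4: the 4×4 matrix C matches after relabeling.

Each λ_j+ρ reduced to Ā_13; 4-tuples below use C's row order:

  λ_1 → (1, 1, 6, 2);  λ_2 → (4, 0, 1, 1);  λ_3 → (2, 0, 3, 6);  λ_4 → (1, 1, 6, 2);  λ_5 → (3, 2, 1, 5);  λ_6 → (1, 1, 6, 2);  λ_7 → (3, 2, 1, 5);  λ_8 → (3, 2, 1, 5);  λ_9 → (2, 0, 3, 6);  λ_10 → (4, 2, 1, 3);  λ_11 → (4, 2, 1, 3);  λ_12 → (1, 1, 6, 2);  λ_13 → (4, 0, 1, 1);  λ_14 → (2, 0, 3, 6);  λ_15 → (3, 2, 1, 5);  λ_16 → (1, 1, 6, 2);  λ_17 → (4, 0, 1, 1);  λ_18 → (3, 2, 1, 5);  λ_19 → (4, 2, 1, 3)

These 19 weights hit 5 W_13-dot-orbits; sizes (5, 3, 3, 5, 3):

[[1, 4, 6, 12, 16], [2, 13, 17], [3, 9, 14], [5, 7, 8, 15, 18], [10, 11, 19]]


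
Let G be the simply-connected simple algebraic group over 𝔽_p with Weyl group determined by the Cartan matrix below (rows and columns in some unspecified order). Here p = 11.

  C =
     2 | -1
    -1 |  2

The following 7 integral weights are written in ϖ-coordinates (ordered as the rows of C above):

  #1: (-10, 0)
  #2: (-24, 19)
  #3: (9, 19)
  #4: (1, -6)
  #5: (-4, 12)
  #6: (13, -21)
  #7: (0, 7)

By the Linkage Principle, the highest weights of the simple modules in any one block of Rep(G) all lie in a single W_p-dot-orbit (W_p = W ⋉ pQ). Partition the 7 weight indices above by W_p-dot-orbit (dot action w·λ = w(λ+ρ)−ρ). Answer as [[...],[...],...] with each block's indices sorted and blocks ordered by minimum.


Type A_2, rank 2, |W|=6; reorder rows/cols to standard.

Alcove-folded reps (p=11, 7 weights, presented ϖ-order):

  [1] (1, 8)
  [2] (1, 8)
  [3] (1, 8)
  [4] (3, 2)
  [5] (1, 8)
  [6] (3, 2)
  [7] (1, 8)

Partition of {1..7} into 2 W_11-dot-orbits:

[[1, 2, 3, 5, 7], [4, 6]]


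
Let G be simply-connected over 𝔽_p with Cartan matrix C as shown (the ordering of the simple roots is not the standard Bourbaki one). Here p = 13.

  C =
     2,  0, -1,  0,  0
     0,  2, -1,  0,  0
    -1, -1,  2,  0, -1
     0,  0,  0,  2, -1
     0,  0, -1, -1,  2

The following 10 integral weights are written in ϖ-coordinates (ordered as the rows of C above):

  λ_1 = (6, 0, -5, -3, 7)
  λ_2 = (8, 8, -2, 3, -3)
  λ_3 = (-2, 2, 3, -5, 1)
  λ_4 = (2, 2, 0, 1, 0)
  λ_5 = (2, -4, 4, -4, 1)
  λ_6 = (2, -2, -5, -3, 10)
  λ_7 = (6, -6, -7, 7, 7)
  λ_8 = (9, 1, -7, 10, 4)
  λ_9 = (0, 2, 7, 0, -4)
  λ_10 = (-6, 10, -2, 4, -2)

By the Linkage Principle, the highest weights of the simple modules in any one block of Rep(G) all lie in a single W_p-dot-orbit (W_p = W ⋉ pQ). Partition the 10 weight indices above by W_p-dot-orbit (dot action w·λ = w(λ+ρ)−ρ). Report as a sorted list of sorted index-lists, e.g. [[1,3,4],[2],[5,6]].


Type D_5, rank 5, |W|=1920; reorder rows/cols to standard.

Each λ_j+ρ reduced to Ā_13; 5-tuples below use C's row order:

  λ_1 → (3, 3, 1, 2, 1);  λ_2 → (3, 3, 1, 2, 1);  λ_3 → (1, 3, 1, 2, 2);  λ_4 → (3, 3, 1, 2, 1);  λ_5 → (3, 3, 1, 2, 1);  λ_6 → (1, 3, 1, 2, 2);  λ_7 → (1, 3, 1, 2, 2);  λ_8 → (3, 3, 1, 2, 1);  λ_9 → (1, 3, 1, 2, 2);  λ_10 → (1, 3, 1, 2, 2)

The 10 indices split into 2 linkage classes (same alcove rep ⇔ same W_13-dot-orbit):

[[1, 2, 4, 5, 8], [3, 6, 7, 9, 10]]


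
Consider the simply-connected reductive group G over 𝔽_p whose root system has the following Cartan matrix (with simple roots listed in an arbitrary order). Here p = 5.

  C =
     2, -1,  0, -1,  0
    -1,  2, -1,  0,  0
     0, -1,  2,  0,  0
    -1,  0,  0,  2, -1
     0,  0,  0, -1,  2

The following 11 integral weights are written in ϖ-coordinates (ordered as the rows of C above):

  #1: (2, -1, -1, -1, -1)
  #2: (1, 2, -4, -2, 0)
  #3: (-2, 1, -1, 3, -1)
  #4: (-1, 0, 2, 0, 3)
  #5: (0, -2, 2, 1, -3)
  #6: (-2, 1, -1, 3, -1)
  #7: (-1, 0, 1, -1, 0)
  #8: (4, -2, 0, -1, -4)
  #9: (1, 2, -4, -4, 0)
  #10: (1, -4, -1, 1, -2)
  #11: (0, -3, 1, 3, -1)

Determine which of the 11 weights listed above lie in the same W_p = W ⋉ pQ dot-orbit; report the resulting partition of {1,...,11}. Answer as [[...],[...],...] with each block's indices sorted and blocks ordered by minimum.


Dynkin diagram of C (from the 8 off-diagonal −1 entries): A_5.

Alcove-folded reps (p=5, 11 weights, presented ϖ-order):

  1: (3, 0, 0, 0, 0) · 2: (1, 0, 3, 1, 0) · 3: (1, 1, 0, 3, 0) · 4: (0, 0, 1, 1, 0) · 5: (0, 1, 2, 0, 2) · 6: (1, 1, 0, 3, 0) · 7: (0, 1, 2, 0, 1) · 8: (1, 1, 0, 3, 0) · 9: (0, 1, 2, 0, 2) · 10: (0, 1, 2, 0, 1) · 11: (1, 1, 0, 3, 0)

These 11 weights hit 6 W_5-dot-orbits; sizes (1, 1, 4, 1, 2, 2):

[[1], [2], [3, 6, 8, 11], [4], [5, 9], [7, 10]]


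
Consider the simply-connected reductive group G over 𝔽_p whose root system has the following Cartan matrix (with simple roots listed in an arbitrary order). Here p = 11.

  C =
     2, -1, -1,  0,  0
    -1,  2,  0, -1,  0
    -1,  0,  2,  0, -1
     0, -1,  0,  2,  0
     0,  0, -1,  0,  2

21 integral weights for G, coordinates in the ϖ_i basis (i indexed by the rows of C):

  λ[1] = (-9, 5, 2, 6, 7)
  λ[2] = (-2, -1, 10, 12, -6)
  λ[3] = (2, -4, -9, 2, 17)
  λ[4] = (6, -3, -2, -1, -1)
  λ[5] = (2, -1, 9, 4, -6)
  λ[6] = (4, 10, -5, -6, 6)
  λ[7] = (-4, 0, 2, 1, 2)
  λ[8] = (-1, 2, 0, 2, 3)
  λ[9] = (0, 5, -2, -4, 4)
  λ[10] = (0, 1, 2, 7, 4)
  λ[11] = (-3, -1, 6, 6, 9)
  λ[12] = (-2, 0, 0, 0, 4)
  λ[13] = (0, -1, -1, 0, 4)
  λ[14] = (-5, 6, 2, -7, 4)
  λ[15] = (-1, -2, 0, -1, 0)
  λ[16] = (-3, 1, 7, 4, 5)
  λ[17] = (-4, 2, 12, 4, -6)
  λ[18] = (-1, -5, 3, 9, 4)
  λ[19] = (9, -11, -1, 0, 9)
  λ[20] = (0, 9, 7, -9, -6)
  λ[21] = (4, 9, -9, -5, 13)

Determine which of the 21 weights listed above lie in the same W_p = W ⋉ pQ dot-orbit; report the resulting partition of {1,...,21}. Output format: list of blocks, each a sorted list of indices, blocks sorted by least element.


A_5 Cartan matrix, 5 simple roots permuted; ρ=(1,1,1,1,1).

Folding the 21 weights λ_j+ρ into Ā_11 (reps in the given 5-coord order):

    λ_1+ρ ↦ (1, 2, 3, 0, 2)
    λ_2+ρ ↦ (1, 0, 0, 1, 5)
    λ_3+ρ ↦ (1, 2, 0, 0, 3)
    λ_4+ρ ↦ (4, 0, 0, 2, 1)
    λ_5+ρ ↦ (1, 2, 3, 0, 2)
    λ_6+ρ ↦ (0, 3, 1, 3, 4)
    λ_7+ρ ↦ (1, 2, 0, 0, 3)
    λ_8+ρ ↦ (0, 3, 1, 3, 4)
    λ_9+ρ ↦ (0, 3, 1, 3, 4)
    λ_10+ρ ↦ (1, 2, 0, 0, 3)
    λ_11+ρ ↦ (4, 0, 0, 2, 1)
    λ_12+ρ ↦ (1, 0, 0, 1, 5)
    λ_13+ρ ↦ (1, 0, 0, 1, 5)
    λ_14+ρ ↦ (0, 3, 1, 3, 4)
    λ_15+ρ ↦ (0, 1, 0, 0, 1)
    λ_16+ρ ↦ (1, 2, 3, 0, 2)
    λ_17+ρ ↦ (1, 2, 3, 0, 2)
    λ_18+ρ ↦ (4, 0, 0, 2, 1)
    λ_19+ρ ↦ (0, 1, 0, 0, 1)
    λ_20+ρ ↦ (1, 2, 0, 0, 3)
    λ_21+ρ ↦ (0, 3, 1, 3, 4)

Grouping the 21 weights by Ā_11-representative: 6 linkage classes.

[[1, 5, 16, 17], [2, 12, 13], [3, 7, 10, 20], [4, 11, 18], [6, 8, 9, 14, 21], [15, 19]]


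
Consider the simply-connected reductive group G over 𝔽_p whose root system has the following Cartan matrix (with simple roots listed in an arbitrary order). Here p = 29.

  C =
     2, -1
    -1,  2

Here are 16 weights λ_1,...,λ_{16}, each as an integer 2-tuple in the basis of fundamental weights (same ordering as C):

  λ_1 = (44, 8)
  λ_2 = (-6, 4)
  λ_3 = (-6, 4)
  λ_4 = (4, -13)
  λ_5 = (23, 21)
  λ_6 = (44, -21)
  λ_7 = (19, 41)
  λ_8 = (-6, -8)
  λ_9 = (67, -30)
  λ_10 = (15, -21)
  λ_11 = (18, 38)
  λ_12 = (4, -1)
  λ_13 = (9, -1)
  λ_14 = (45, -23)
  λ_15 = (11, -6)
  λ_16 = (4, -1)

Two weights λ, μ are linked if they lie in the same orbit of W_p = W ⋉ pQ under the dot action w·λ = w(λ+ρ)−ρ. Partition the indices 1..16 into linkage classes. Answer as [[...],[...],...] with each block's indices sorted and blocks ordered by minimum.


Cartan matrix: type A_2 (|W|=6); un-permuting the 2 rows.

Alcove-folded reps (p=29, 16 weights, presented ϖ-order):

  λ_1 → (4, 16)
  λ_2 → (5, 0)
  λ_3 → (5, 0)
  λ_4 → (7, 5)
  λ_5 → (7, 5)
  λ_6 → (9, 4)
  λ_7 → (9, 4)
  λ_8 → (7, 5)
  λ_9 → (10, 0)
  λ_10 → (4, 16)
  λ_11 → (10, 0)
  λ_12 → (5, 0)
  λ_13 → (10, 0)
  λ_14 → (7, 5)
  λ_15 → (7, 5)
  λ_16 → (5, 0)

Partition of {1..16} into 5 W_29-dot-orbits:

[[1, 10], [2, 3, 12, 16], [4, 5, 8, 14, 15], [6, 7], [9, 11, 13]]


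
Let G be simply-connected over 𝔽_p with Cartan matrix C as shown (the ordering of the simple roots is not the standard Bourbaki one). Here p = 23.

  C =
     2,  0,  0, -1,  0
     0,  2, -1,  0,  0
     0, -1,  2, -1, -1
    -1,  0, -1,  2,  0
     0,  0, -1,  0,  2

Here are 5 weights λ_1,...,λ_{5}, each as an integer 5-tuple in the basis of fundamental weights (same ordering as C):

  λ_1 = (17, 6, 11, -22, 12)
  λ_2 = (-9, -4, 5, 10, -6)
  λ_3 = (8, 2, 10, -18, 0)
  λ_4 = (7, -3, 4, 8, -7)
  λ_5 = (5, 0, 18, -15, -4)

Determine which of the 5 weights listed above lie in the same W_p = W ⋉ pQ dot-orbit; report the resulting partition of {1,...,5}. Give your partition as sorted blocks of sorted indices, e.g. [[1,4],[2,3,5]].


C ↔ D_5 under row/col permutation; |W(D_5)| = 1920.

λ_j+ρ reflected into Ā_23 (⟨·,θ^∨⟩≤23); 5-tuples as given:

  λ_1+ρ ↦ (6, 0, 2, 1, 2) · λ_2+ρ ↦ (8, 1, 2, 1, 3) · λ_3+ρ ↦ (8, 1, 2, 1, 3) · λ_4+ρ ↦ (8, 1, 2, 1, 3) · λ_5+ρ ↦ (8, 1, 2, 1, 3)

Grouping the 5 weights by Ā_23-representative: 2 linkage classes.

[[1], [2, 3, 4, 5]]


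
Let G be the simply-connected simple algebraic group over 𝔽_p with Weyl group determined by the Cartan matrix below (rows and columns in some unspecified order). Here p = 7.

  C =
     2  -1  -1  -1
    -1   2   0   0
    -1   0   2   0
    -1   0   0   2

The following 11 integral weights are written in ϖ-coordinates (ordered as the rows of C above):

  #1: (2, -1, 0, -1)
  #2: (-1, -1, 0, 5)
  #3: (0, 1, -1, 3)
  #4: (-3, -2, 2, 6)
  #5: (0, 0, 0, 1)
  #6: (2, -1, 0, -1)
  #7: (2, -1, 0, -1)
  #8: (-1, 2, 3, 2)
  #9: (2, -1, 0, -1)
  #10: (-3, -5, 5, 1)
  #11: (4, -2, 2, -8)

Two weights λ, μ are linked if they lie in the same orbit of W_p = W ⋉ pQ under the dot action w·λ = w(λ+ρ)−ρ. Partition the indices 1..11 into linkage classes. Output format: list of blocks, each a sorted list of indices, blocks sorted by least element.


C ↔ D_4 under row/col permutation; |W(D_4)| = 192.

λ_j+ρ reflected into Ā_7 (⟨·,θ^∨⟩≤7); 4-tuples as given:

  1: (3, 0, 1, 0)
  2: (0, 0, 1, 6)
  3: (0, 2, 0, 4)
  4: (0, 2, 0, 4)
  5: (1, 1, 1, 2)
  6: (3, 0, 1, 0)
  7: (3, 0, 1, 0)
  8: (3, 0, 1, 0)
  9: (3, 0, 1, 0)
  10: (0, 2, 0, 4)
  11: (0, 2, 0, 4)

Grouping the 11 weights by Ā_7-representative: 4 linkage classes.

[[1, 6, 7, 8, 9], [2], [3, 4, 10, 11], [5]]


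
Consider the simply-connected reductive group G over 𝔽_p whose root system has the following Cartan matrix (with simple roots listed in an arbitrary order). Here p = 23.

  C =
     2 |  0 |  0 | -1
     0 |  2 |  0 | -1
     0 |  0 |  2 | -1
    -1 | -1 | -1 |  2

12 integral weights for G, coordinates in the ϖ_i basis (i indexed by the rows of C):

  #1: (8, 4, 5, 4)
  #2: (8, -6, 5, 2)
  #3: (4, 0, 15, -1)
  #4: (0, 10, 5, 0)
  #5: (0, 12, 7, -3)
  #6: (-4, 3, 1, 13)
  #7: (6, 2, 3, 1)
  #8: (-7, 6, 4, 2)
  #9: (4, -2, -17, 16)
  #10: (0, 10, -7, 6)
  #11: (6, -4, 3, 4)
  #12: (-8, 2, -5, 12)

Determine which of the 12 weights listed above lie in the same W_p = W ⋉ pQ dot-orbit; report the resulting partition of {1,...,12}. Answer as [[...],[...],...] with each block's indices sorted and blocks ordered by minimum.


Dynkin diagram of C (from the 6 off-diagonal −1 entries): D_4.

Alcove-folded reps (p=23, 12 weights, presented ϖ-order):

    [1] (7, 3, 4, 2)
    [2] (7, 3, 4, 2)
    [3] (5, 1, 16, 0)
    [4] (1, 11, 6, 1)
    [5] (1, 11, 6, 1)
    [6] (3, 4, 2, 3)
    [7] (7, 3, 4, 2)
    [8] (3, 4, 2, 3)
    [9] (5, 1, 16, 0)
    [10] (1, 11, 6, 1)
    [11] (7, 3, 4, 2)
    [12] (7, 3, 4, 2)

Partition of {1..12} into 4 W_23-dot-orbits:

[[1, 2, 7, 11, 12], [3, 9], [4, 5, 10], [6, 8]]


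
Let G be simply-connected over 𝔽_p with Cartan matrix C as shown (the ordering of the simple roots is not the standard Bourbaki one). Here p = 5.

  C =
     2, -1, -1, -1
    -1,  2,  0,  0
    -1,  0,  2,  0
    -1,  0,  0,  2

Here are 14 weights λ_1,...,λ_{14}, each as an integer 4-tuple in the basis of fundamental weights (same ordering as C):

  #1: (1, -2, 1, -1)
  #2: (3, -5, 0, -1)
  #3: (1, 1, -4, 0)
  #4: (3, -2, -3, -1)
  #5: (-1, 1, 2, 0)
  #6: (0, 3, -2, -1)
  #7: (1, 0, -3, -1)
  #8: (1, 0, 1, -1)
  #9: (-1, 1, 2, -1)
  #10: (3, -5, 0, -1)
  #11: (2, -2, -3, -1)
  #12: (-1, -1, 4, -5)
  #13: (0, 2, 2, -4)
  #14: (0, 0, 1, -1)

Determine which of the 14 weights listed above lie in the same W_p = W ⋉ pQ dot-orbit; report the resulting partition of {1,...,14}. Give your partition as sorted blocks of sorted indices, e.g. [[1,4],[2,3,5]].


Cartan matrix: type D_4 (|W|=192); un-permuting the 4 rows.

Each λ_j+ρ reduced to Ā_5; 4-tuples below use C's row order:

  λ_1 → (1, 1, 2, 0)
  λ_2 → (0, 4, 1, 0)
  λ_3 → (1, 1, 2, 0)
  λ_4 → (1, 1, 2, 0)
  λ_5 → (1, 1, 2, 0)
  λ_6 → (0, 4, 1, 0)
  λ_7 → (0, 1, 2, 0)
  λ_8 → (0, 1, 2, 0)
  λ_9 → (0, 2, 3, 0)
  λ_10 → (0, 4, 1, 0)
  λ_11 → (0, 1, 2, 0)
  λ_12 → (0, 4, 1, 0)
  λ_13 → (0, 1, 1, 1)
  λ_14 → (1, 1, 2, 0)

Grouping the 14 weights by Ā_5-representative: 5 linkage classes.

[[1, 3, 4, 5, 14], [2, 6, 10, 12], [7, 8, 11], [9], [13]]


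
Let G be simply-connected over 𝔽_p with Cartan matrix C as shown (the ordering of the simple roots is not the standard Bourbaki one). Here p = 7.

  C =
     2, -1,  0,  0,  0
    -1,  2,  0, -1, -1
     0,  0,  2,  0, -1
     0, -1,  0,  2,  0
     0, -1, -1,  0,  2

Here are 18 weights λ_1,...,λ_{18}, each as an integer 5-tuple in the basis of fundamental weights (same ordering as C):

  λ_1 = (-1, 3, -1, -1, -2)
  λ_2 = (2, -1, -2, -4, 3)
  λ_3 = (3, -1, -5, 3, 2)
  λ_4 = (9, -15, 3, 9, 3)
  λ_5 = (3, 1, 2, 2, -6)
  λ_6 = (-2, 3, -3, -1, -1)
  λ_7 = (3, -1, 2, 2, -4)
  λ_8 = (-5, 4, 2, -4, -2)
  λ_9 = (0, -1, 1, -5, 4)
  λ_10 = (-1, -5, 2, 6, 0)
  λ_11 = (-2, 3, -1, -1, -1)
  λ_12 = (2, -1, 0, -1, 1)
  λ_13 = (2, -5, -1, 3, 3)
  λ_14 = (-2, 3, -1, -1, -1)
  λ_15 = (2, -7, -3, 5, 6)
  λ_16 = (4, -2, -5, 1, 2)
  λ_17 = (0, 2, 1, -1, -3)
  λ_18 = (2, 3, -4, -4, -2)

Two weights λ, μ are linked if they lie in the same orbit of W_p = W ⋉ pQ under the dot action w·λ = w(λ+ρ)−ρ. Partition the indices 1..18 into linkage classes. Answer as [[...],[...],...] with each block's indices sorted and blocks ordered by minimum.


Type D_5, rank 5, |W|=1920; reorder rows/cols to standard.

Each λ_j+ρ reduced to Ā_7; 5-tuples below use C's row order:

  λ_1 → (0, 3, 1, 0, 0);  λ_2 → (0, 3, 1, 0, 0);  λ_3 → (0, 3, 1, 0, 0);  λ_4 → (0, 3, 1, 0, 0);  λ_5 → (1, 1, 0, 0, 2);  λ_6 → (1, 1, 0, 0, 2);  λ_7 → (1, 3, 0, 0, 0);  λ_8 → (1, 1, 0, 0, 2);  λ_9 → (3, 0, 1, 0, 1);  λ_10 → (1, 3, 0, 0, 0);  λ_11 → (1, 3, 0, 0, 0);  λ_12 → (3, 0, 1, 0, 1);  λ_13 → (1, 3, 0, 0, 0);  λ_14 → (1, 3, 0, 0, 0);  λ_15 → (3, 0, 1, 0, 1);  λ_16 → (3, 0, 1, 0, 1);  λ_17 → (1, 1, 0, 0, 2);  λ_18 → (0, 3, 1, 0, 0)

Grouping the 18 weights by Ā_7-representative: 4 linkage classes.

[[1, 2, 3, 4, 18], [5, 6, 8, 17], [7, 10, 11, 13, 14], [9, 12, 15, 16]]
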